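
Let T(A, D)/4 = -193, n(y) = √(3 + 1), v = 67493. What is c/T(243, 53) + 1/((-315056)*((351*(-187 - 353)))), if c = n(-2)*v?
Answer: -2015196350599967/11525132848320 ≈ -174.85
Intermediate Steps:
n(y) = 2 (n(y) = √4 = 2)
T(A, D) = -772 (T(A, D) = 4*(-193) = -772)
c = 134986 (c = 2*67493 = 134986)
c/T(243, 53) + 1/((-315056)*((351*(-187 - 353)))) = 134986/(-772) + 1/((-315056)*((351*(-187 - 353)))) = 134986*(-1/772) - 1/(315056*(351*(-540))) = -67493/386 - 1/315056/(-189540) = -67493/386 - 1/315056*(-1/189540) = -67493/386 + 1/59715714240 = -2015196350599967/11525132848320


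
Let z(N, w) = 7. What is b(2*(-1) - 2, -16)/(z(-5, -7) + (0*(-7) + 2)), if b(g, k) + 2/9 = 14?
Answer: 124/81 ≈ 1.5309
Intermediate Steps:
b(g, k) = 124/9 (b(g, k) = -2/9 + 14 = 124/9)
b(2*(-1) - 2, -16)/(z(-5, -7) + (0*(-7) + 2)) = (124/9)/(7 + (0*(-7) + 2)) = (124/9)/(7 + (0 + 2)) = (124/9)/(7 + 2) = (124/9)/9 = (1/9)*(124/9) = 124/81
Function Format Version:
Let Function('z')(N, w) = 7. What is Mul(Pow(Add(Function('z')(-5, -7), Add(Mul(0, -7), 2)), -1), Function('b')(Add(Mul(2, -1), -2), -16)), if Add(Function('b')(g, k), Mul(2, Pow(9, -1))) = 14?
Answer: Rational(124, 81) ≈ 1.5309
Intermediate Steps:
Function('b')(g, k) = Rational(124, 9) (Function('b')(g, k) = Add(Rational(-2, 9), 14) = Rational(124, 9))
Mul(Pow(Add(Function('z')(-5, -7), Add(Mul(0, -7), 2)), -1), Function('b')(Add(Mul(2, -1), -2), -16)) = Mul(Pow(Add(7, Add(Mul(0, -7), 2)), -1), Rational(124, 9)) = Mul(Pow(Add(7, Add(0, 2)), -1), Rational(124, 9)) = Mul(Pow(Add(7, 2), -1), Rational(124, 9)) = Mul(Pow(9, -1), Rational(124, 9)) = Mul(Rational(1, 9), Rational(124, 9)) = Rational(124, 81)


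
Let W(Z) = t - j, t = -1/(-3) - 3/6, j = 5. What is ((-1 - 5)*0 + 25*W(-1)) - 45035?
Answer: -270985/6 ≈ -45164.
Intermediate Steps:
t = -⅙ (t = -1*(-⅓) - 3*⅙ = ⅓ - ½ = -⅙ ≈ -0.16667)
W(Z) = -31/6 (W(Z) = -⅙ - 1*5 = -⅙ - 5 = -31/6)
((-1 - 5)*0 + 25*W(-1)) - 45035 = ((-1 - 5)*0 + 25*(-31/6)) - 45035 = (-6*0 - 775/6) - 45035 = (0 - 775/6) - 45035 = -775/6 - 45035 = -270985/6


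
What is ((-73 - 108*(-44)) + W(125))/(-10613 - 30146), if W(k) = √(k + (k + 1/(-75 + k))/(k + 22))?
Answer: -4679/40759 - √5550006/8559390 ≈ -0.11507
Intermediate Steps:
W(k) = √(k + (k + 1/(-75 + k))/(22 + k))
((-73 - 108*(-44)) + W(125))/(-10613 - 30146) = ((-73 - 108*(-44)) + √(125 - 1/(1650 - 1*125² + 53*125) + 125/(22 + 125)))/(-10613 - 30146) = ((-73 + 4752) + √(125 - 1/(1650 - 1*15625 + 6625) + 125/147))/(-40759) = (4679 + √(125 - 1/(1650 - 15625 + 6625) + 125*(1/147)))*(-1/40759) = (4679 + √(125 - 1/(-7350) + 125/147))*(-1/40759) = (4679 + √(125 - 1*(-1/7350) + 125/147))*(-1/40759) = (4679 + √(125 + 1/7350 + 125/147))*(-1/40759) = (4679 + √(132143/1050))*(-1/40759) = (4679 + √5550006/210)*(-1/40759) = -4679/40759 - √5550006/8559390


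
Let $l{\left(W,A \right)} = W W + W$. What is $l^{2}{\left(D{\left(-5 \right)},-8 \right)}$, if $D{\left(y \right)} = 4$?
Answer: $400$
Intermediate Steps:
$l{\left(W,A \right)} = W + W^{2}$ ($l{\left(W,A \right)} = W^{2} + W = W + W^{2}$)
$l^{2}{\left(D{\left(-5 \right)},-8 \right)} = \left(4 \left(1 + 4\right)\right)^{2} = \left(4 \cdot 5\right)^{2} = 20^{2} = 400$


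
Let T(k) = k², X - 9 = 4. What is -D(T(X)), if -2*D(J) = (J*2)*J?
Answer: 28561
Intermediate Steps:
X = 13 (X = 9 + 4 = 13)
D(J) = -J² (D(J) = -J*2*J/2 = -2*J*J/2 = -J²)
-D(T(X)) = -(-1)*(13²)² = -(-1)*169² = -(-1)*28561 = -1*(-28561) = 28561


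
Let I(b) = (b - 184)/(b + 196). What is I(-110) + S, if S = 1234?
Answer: 52915/43 ≈ 1230.6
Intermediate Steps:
I(b) = (-184 + b)/(196 + b)
I(-110) + S = (-184 - 110)/(196 - 110) + 1234 = -294/86 + 1234 = (1/86)*(-294) + 1234 = -147/43 + 1234 = 52915/43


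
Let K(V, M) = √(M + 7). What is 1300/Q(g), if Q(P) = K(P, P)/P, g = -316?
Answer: 410800*I*√309/309 ≈ 23370.0*I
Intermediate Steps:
K(V, M) = √(7 + M)
Q(P) = √(7 + P)/P
1300/Q(g) = 1300/((√(7 - 316)/(-316))) = 1300/((-I*√309/316)) = 1300*(316*I*√309/309) = 410800*I*√309/309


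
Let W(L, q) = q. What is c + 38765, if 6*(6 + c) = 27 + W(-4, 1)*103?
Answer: 116342/3 ≈ 38781.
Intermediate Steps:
c = 47/3 (c = -6 + (27 + 1*103)/6 = -6 + (27 + 103)/6 = -6 + (⅙)*130 = -6 + 65/3 = 47/3 ≈ 15.667)
c + 38765 = 47/3 + 38765 = 116342/3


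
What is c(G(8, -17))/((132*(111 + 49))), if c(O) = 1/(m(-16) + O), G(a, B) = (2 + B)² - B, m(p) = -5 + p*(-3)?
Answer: 1/6019200 ≈ 1.6614e-7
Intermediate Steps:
m(p) = -5 - 3*p
c(O) = 1/(43 + O) (c(O) = 1/((-5 - 3*(-16)) + O) = 1/((-5 + 48) + O) = 1/(43 + O))
c(G(8, -17))/((132*(111 + 49))) = 1/((43 + ((2 - 17)² - 1*(-17)))*((132*(111 + 49)))) = 1/((43 + ((-15)² + 17))*((132*160))) = 1/((43 + (225 + 17))*21120) = (1/21120)/(43 + 242) = (1/21120)/285 = (1/285)*(1/21120) = 1/6019200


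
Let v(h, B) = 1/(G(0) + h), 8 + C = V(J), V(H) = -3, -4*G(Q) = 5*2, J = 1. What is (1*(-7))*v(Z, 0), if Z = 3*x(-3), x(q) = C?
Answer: 14/71 ≈ 0.19718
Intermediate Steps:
G(Q) = -5/2 (G(Q) = -5*2/4 = -1/4*10 = -5/2)
C = -11 (C = -8 - 3 = -11)
x(q) = -11
Z = -33 (Z = 3*(-11) = -33)
v(h, B) = 1/(-5/2 + h)
(1*(-7))*v(Z, 0) = (1*(-7))*(2/(-5 + 2*(-33))) = -14/(-5 - 66) = -14/(-71) = -14*(-1)/71 = -7*(-2/71) = 14/71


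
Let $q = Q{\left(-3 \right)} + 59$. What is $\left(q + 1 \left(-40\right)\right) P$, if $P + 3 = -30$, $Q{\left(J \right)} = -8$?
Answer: $-363$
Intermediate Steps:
$P = -33$ ($P = -3 - 30 = -33$)
$q = 51$ ($q = -8 + 59 = 51$)
$\left(q + 1 \left(-40\right)\right) P = \left(51 + 1 \left(-40\right)\right) \left(-33\right) = \left(51 - 40\right) \left(-33\right) = 11 \left(-33\right) = -363$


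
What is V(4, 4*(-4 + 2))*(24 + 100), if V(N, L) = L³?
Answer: -63488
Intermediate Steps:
V(4, 4*(-4 + 2))*(24 + 100) = (4*(-4 + 2))³*(24 + 100) = (4*(-2))³*124 = (-8)³*124 = -512*124 = -63488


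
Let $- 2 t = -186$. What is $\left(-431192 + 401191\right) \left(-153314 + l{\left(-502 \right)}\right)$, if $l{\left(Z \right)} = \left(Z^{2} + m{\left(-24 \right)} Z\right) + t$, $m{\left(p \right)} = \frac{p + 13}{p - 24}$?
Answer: $- \frac{71043298031}{24} \approx -2.9601 \cdot 10^{9}$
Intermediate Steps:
$t = 93$ ($t = \left(- \frac{1}{2}\right) \left(-186\right) = 93$)
$m{\left(p \right)} = \frac{13 + p}{-24 + p}$
$l{\left(Z \right)} = 93 + Z^{2} + \frac{11 Z}{48}$ ($l{\left(Z \right)} = \left(Z^{2} + \frac{13 - 24}{-24 - 24} Z\right) + 93 = \left(Z^{2} + \frac{1}{-48} \left(-11\right) Z\right) + 93 = \left(Z^{2} + \left(- \frac{1}{48}\right) \left(-11\right) Z\right) + 93 = \left(Z^{2} + \frac{11 Z}{48}\right) + 93 = 93 + Z^{2} + \frac{11 Z}{48}$)
$\left(-431192 + 401191\right) \left(-153314 + l{\left(-502 \right)}\right) = \left(-431192 + 401191\right) \left(-153314 + \left(93 + \left(-502\right)^{2} + \frac{11}{48} \left(-502\right)\right)\right) = - 30001 \left(-153314 + \left(93 + 252004 - \frac{2761}{24}\right)\right) = - 30001 \left(-153314 + \frac{6047567}{24}\right) = \left(-30001\right) \frac{2368031}{24} = - \frac{71043298031}{24}$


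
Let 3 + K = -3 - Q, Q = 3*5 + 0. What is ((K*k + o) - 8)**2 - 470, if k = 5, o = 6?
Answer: 10979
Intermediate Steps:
Q = 15 (Q = 15 + 0 = 15)
K = -21 (K = -3 + (-3 - 1*15) = -3 + (-3 - 15) = -3 - 18 = -21)
((K*k + o) - 8)**2 - 470 = ((-21*5 + 6) - 8)**2 - 470 = ((-105 + 6) - 8)**2 - 470 = (-99 - 8)**2 - 470 = (-107)**2 - 470 = 11449 - 470 = 10979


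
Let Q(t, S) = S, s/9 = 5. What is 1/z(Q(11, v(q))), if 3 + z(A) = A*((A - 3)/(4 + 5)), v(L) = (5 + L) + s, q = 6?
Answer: 9/2941 ≈ 0.0030602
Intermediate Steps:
s = 45 (s = 9*5 = 45)
v(L) = 50 + L (v(L) = (5 + L) + 45 = 50 + L)
z(A) = -3 + A*(-1/3 + A/9) (z(A) = -3 + A*((A - 3)/(4 + 5)) = -3 + A*((-3 + A)/9) = -3 + A*((-3 + A)*(1/9)) = -3 + A*(-1/3 + A/9))
1/z(Q(11, v(q))) = 1/(-3 - (50 + 6)/3 + (50 + 6)**2/9) = 1/(-3 - 1/3*56 + (1/9)*56**2) = 1/(-3 - 56/3 + (1/9)*3136) = 1/(-3 - 56/3 + 3136/9) = 1/(2941/9) = 9/2941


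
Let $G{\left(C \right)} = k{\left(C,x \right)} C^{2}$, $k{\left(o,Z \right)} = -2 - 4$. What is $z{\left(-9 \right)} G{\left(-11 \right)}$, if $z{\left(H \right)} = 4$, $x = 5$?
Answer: $-2904$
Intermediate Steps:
$k{\left(o,Z \right)} = -6$ ($k{\left(o,Z \right)} = -2 - 4 = -6$)
$G{\left(C \right)} = - 6 C^{2}$
$z{\left(-9 \right)} G{\left(-11 \right)} = 4 \left(- 6 \left(-11\right)^{2}\right) = 4 \left(\left(-6\right) 121\right) = 4 \left(-726\right) = -2904$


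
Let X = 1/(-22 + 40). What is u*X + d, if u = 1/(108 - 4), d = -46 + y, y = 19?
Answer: -50543/1872 ≈ -26.999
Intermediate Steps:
d = -27 (d = -46 + 19 = -27)
X = 1/18 ≈ 0.055556
u = 1/104 ≈ 0.0096154
u*X + d = (1/104)*(1/18) - 27 = 1/1872 - 27 = -50543/1872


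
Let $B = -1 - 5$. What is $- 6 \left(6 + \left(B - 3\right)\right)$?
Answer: $18$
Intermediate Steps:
$B = -6$ ($B = -1 - 5 = -6$)
$- 6 \left(6 + \left(B - 3\right)\right) = - 6 \left(6 - 9\right) = \left(-6\right) \left(-3\right) = 18$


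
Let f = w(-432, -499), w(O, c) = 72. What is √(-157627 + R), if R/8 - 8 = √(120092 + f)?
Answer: √(-157563 + 16*√30041) ≈ 393.43*I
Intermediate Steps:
f = 72
R = 64 + 16*√30041 (R = 64 + 8*√(120092 + 72) = 64 + 8*√120164 = 64 + 8*(2*√30041) = 64 + 16*√30041 ≈ 2837.2)
√(-157627 + R) = √(-157627 + (64 + 16*√30041)) = √(-157563 + 16*√30041)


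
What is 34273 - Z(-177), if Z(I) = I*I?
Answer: 2944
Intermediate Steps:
Z(I) = I²
34273 - Z(-177) = 34273 - 1*(-177)² = 34273 - 1*31329 = 34273 - 31329 = 2944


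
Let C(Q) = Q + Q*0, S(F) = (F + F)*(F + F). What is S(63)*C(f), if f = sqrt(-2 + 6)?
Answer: 31752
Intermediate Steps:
f = 2 (f = sqrt(4) = 2)
S(F) = 4*F**2 (S(F) = (2*F)*(2*F) = 4*F**2)
C(Q) = Q (C(Q) = Q + 0 = Q)
S(63)*C(f) = (4*63**2)*2 = (4*3969)*2 = 15876*2 = 31752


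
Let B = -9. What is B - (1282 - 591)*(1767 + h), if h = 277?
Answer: -1412413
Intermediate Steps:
B - (1282 - 591)*(1767 + h) = -9 - (1282 - 591)*(1767 + 277) = -9 - 691*2044 = -9 - 1*1412404 = -9 - 1412404 = -1412413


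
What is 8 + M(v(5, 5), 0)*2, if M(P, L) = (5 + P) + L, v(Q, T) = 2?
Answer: 22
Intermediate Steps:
M(P, L) = 5 + L + P
8 + M(v(5, 5), 0)*2 = 8 + (5 + 0 + 2)*2 = 8 + 7*2 = 8 + 14 = 22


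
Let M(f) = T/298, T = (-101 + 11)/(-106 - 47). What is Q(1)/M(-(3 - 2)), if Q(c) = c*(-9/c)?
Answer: -22797/5 ≈ -4559.4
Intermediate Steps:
T = 10/17 (T = -90/(-153) = -90*(-1/153) = 10/17 ≈ 0.58823)
Q(c) = -9
M(f) = 5/2533 (M(f) = (10/17)/298 = (10/17)*(1/298) = 5/2533)
Q(1)/M(-(3 - 2)) = -9/5/2533 = -9*2533/5 = -22797/5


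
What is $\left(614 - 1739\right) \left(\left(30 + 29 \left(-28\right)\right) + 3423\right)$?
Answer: $-2971125$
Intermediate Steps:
$\left(614 - 1739\right) \left(\left(30 + 29 \left(-28\right)\right) + 3423\right) = - 1125 \left(\left(30 - 812\right) + 3423\right) = - 1125 \left(-782 + 3423\right) = \left(-1125\right) 2641 = -2971125$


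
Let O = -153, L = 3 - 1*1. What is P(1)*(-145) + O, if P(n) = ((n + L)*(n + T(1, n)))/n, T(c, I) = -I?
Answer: -153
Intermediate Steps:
L = 2 (L = 3 - 1 = 2)
P(n) = 0 (P(n) = ((n + 2)*(n - n))/n = ((2 + n)*0)/n = 0/n = 0)
P(1)*(-145) + O = 0*(-145) - 153 = 0 - 153 = -153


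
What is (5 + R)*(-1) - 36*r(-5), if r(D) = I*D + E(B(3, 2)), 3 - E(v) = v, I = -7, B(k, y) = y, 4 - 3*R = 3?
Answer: -3904/3 ≈ -1301.3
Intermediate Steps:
R = 1/3 (R = 4/3 - 1/3*3 = 4/3 - 1 = 1/3 ≈ 0.33333)
E(v) = 3 - v
r(D) = 1 - 7*D (r(D) = -7*D + (3 - 1*2) = -7*D + (3 - 2) = -7*D + 1 = 1 - 7*D)
(5 + R)*(-1) - 36*r(-5) = (5 + 1/3)*(-1) - 36*(1 - 7*(-5)) = (16/3)*(-1) - 36*(1 + 35) = -16/3 - 36*36 = -16/3 - 1296 = -3904/3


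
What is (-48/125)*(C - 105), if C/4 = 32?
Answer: -1104/125 ≈ -8.8320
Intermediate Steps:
C = 128 (C = 4*32 = 128)
(-48/125)*(C - 105) = (-48/125)*(128 - 105) = -48*1/125*23 = -48/125*23 = -1104/125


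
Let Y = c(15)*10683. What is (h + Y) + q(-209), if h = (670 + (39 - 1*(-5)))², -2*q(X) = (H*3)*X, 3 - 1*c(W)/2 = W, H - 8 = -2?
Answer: 255285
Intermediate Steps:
H = 6 (H = 8 - 2 = 6)
c(W) = 6 - 2*W
Y = -256392 (Y = (6 - 2*15)*10683 = (6 - 30)*10683 = -24*10683 = -256392)
q(X) = -9*X (q(X) = -6*3*X/2 = -9*X)
h = 509796 (h = (670 + (39 + 5))² = (670 + 44)² = 714² = 509796)
(h + Y) + q(-209) = (509796 - 256392) - 9*(-209) = 253404 + 1881 = 255285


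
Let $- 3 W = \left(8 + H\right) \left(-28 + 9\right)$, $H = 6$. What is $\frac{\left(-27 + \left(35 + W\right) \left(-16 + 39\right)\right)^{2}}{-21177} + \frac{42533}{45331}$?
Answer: $- \frac{248474815735}{664597791} \approx -373.87$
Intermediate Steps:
$W = \frac{266}{3}$ ($W = - \frac{\left(8 + 6\right) \left(-28 + 9\right)}{3} = - \frac{14 \left(-19\right)}{3} = \left(- \frac{1}{3}\right) \left(-266\right) = \frac{266}{3} \approx 88.667$)
$\frac{\left(-27 + \left(35 + W\right) \left(-16 + 39\right)\right)^{2}}{-21177} + \frac{42533}{45331} = \frac{\left(-27 + \left(35 + \frac{266}{3}\right) \left(-16 + 39\right)\right)^{2}}{-21177} + \frac{42533}{45331} = \left(-27 + \frac{371}{3} \cdot 23\right)^{2} \left(- \frac{1}{21177}\right) + 42533 \cdot \frac{1}{45331} = \left(-27 + \frac{8533}{3}\right)^{2} \left(- \frac{1}{21177}\right) + \frac{42533}{45331} = \left(\frac{8452}{3}\right)^{2} \left(- \frac{1}{21177}\right) + \frac{42533}{45331} = \frac{71436304}{9} \left(- \frac{1}{21177}\right) + \frac{42533}{45331} = - \frac{71436304}{190593} + \frac{42533}{45331} = - \frac{248474815735}{664597791}$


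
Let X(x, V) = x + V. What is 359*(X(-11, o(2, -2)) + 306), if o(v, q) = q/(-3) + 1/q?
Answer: 635789/6 ≈ 1.0596e+5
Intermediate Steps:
o(v, q) = 1/q - q/3 (o(v, q) = q*(-⅓) + 1/q = -q/3 + 1/q = 1/q - q/3)
X(x, V) = V + x
359*(X(-11, o(2, -2)) + 306) = 359*(((1/(-2) - ⅓*(-2)) - 11) + 306) = 359*(((-½ + ⅔) - 11) + 306) = 359*((⅙ - 11) + 306) = 359*(-65/6 + 306) = 359*(1771/6) = 635789/6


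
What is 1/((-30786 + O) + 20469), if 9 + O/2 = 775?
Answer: -1/8785 ≈ -0.00011383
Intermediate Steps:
O = 1532 (O = -18 + 2*775 = -18 + 1550 = 1532)
1/((-30786 + O) + 20469) = 1/((-30786 + 1532) + 20469) = 1/(-29254 + 20469) = 1/(-8785) = -1/8785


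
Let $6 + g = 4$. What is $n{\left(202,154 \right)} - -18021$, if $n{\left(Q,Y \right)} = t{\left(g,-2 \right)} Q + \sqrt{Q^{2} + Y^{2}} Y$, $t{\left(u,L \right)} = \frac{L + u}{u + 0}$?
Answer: $18425 + 308 \sqrt{16130} \approx 57542.0$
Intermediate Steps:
$g = -2$ ($g = -6 + 4 = -2$)
$t{\left(u,L \right)} = \frac{L + u}{u}$
$n{\left(Q,Y \right)} = 2 Q + Y \sqrt{Q^{2} + Y^{2}}$ ($n{\left(Q,Y \right)} = \frac{-2 - 2}{-2} Q + \sqrt{Q^{2} + Y^{2}} Y = \left(- \frac{1}{2}\right) \left(-4\right) Q + Y \sqrt{Q^{2} + Y^{2}} = 2 Q + Y \sqrt{Q^{2} + Y^{2}}$)
$n{\left(202,154 \right)} - -18021 = \left(2 \cdot 202 + 154 \sqrt{202^{2} + 154^{2}}\right) - -18021 = \left(404 + 154 \sqrt{40804 + 23716}\right) + 18021 = \left(404 + 154 \sqrt{64520}\right) + 18021 = \left(404 + 154 \cdot 2 \sqrt{16130}\right) + 18021 = \left(404 + 308 \sqrt{16130}\right) + 18021 = 18425 + 308 \sqrt{16130}$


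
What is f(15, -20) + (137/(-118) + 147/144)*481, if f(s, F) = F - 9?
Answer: -273085/2832 ≈ -96.428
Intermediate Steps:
f(s, F) = -9 + F
f(15, -20) + (137/(-118) + 147/144)*481 = (-9 - 20) + (137/(-118) + 147/144)*481 = -29 + (137*(-1/118) + 147*(1/144))*481 = -29 + (-137/118 + 49/48)*481 = -29 - 397/2832*481 = -29 - 190957/2832 = -273085/2832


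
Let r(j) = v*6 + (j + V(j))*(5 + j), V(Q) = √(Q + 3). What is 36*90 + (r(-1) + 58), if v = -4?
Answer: 3270 + 4*√2 ≈ 3275.7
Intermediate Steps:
V(Q) = √(3 + Q)
r(j) = -24 + (5 + j)*(j + √(3 + j)) (r(j) = -4*6 + (j + √(3 + j))*(5 + j) = -24 + (5 + j)*(j + √(3 + j)))
36*90 + (r(-1) + 58) = 36*90 + ((-24 + (-1)² + 5*(-1) + 5*√(3 - 1) - √(3 - 1)) + 58) = 3240 + ((-24 + 1 - 5 + 5*√2 - √2) + 58) = 3240 + ((-28 + 4*√2) + 58) = 3240 + (30 + 4*√2) = 3270 + 4*√2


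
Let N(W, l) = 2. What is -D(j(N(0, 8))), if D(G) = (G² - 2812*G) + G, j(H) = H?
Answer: 5618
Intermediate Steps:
D(G) = G² - 2811*G
-D(j(N(0, 8))) = -2*(-2811 + 2) = -2*(-2809) = -1*(-5618) = 5618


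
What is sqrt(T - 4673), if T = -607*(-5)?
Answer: 3*I*sqrt(182) ≈ 40.472*I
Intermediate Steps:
T = 3035
sqrt(T - 4673) = sqrt(3035 - 4673) = sqrt(-1638) = 3*I*sqrt(182)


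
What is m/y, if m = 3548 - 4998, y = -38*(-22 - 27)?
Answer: -725/931 ≈ -0.77873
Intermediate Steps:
y = 1862 (y = -38*(-49) = 1862)
m = -1450
m/y = -1450/1862 = -1450*1/1862 = -725/931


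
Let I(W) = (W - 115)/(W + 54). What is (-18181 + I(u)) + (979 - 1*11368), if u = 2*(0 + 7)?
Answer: -1942861/68 ≈ -28572.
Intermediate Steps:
u = 14 (u = 2*7 = 14)
I(W) = (-115 + W)/(54 + W)
(-18181 + I(u)) + (979 - 1*11368) = (-18181 + (-115 + 14)/(54 + 14)) + (979 - 1*11368) = (-18181 - 101/68) + (979 - 11368) = (-18181 + (1/68)*(-101)) - 10389 = (-18181 - 101/68) - 10389 = -1236409/68 - 10389 = -1942861/68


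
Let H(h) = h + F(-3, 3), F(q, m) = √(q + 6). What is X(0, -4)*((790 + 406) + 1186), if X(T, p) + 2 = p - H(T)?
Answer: -14292 - 2382*√3 ≈ -18418.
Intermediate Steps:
F(q, m) = √(6 + q)
H(h) = h + √3 (H(h) = h + √(6 - 3) = h + √3)
X(T, p) = -2 + p - T - √3 (X(T, p) = -2 + (p - (T + √3)) = -2 + (p + (-T - √3)) = -2 + (p - T - √3) = -2 + p - T - √3)
X(0, -4)*((790 + 406) + 1186) = (-2 - 4 - 1*0 - √3)*((790 + 406) + 1186) = (-2 - 4 + 0 - √3)*(1196 + 1186) = (-6 - √3)*2382 = -14292 - 2382*√3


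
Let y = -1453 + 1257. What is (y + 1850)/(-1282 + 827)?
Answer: -1654/455 ≈ -3.6352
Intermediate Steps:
y = -196
(y + 1850)/(-1282 + 827) = (-196 + 1850)/(-1282 + 827) = 1654/(-455) = 1654*(-1/455) = -1654/455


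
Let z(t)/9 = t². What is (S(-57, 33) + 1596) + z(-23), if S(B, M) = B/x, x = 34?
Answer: 216081/34 ≈ 6355.3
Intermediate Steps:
S(B, M) = B/34
z(t) = 9*t²
(S(-57, 33) + 1596) + z(-23) = ((1/34)*(-57) + 1596) + 9*(-23)² = (-57/34 + 1596) + 9*529 = 54207/34 + 4761 = 216081/34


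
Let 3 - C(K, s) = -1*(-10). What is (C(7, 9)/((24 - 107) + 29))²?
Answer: 49/2916 ≈ 0.016804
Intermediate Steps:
C(K, s) = -7 (C(K, s) = 3 - (-1)*(-10) = 3 - 1*10 = 3 - 10 = -7)
(C(7, 9)/((24 - 107) + 29))² = (-7/((24 - 107) + 29))² = (-7/(-83 + 29))² = (-7/(-54))² = (-7*(-1/54))² = (7/54)² = 49/2916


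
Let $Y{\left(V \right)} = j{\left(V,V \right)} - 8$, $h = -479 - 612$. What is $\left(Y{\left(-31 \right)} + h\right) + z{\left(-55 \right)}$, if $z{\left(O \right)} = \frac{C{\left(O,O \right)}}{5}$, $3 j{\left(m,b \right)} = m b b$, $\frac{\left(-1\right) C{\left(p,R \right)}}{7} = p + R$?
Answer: $- \frac{32626}{3} \approx -10875.0$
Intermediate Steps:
$C{\left(p,R \right)} = - 7 R - 7 p$ ($C{\left(p,R \right)} = - 7 \left(p + R\right) = - 7 \left(R + p\right) = - 7 R - 7 p$)
$j{\left(m,b \right)} = \frac{m b^{2}}{3}$ ($j{\left(m,b \right)} = \frac{m b b}{3} = \frac{b m b}{3} = \frac{m b^{2}}{3}$)
$h = -1091$
$z{\left(O \right)} = - \frac{14 O}{5}$ ($z{\left(O \right)} = \frac{- 7 O - 7 O}{5} = - 14 O \frac{1}{5} = - \frac{14 O}{5}$)
$Y{\left(V \right)} = -8 + \frac{V^{3}}{3}$ ($Y{\left(V \right)} = \frac{V V^{2}}{3} - 8 = \frac{V^{3}}{3} - 8 = -8 + \frac{V^{3}}{3}$)
$\left(Y{\left(-31 \right)} + h\right) + z{\left(-55 \right)} = \left(\left(-8 + \frac{\left(-31\right)^{3}}{3}\right) - 1091\right) - -154 = \left(\left(-8 + \frac{1}{3} \left(-29791\right)\right) - 1091\right) + 154 = \left(\left(-8 - \frac{29791}{3}\right) - 1091\right) + 154 = \left(- \frac{29815}{3} - 1091\right) + 154 = - \frac{33088}{3} + 154 = - \frac{32626}{3}$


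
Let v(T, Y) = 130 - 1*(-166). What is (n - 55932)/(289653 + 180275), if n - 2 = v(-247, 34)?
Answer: -27817/234964 ≈ -0.11839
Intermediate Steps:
v(T, Y) = 296 (v(T, Y) = 130 + 166 = 296)
n = 298 (n = 2 + 296 = 298)
(n - 55932)/(289653 + 180275) = (298 - 55932)/(289653 + 180275) = -55634/469928 = -55634*1/469928 = -27817/234964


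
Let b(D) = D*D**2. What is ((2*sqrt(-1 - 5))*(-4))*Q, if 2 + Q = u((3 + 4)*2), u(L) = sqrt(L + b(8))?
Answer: 16*I*(sqrt(6) - sqrt(789)) ≈ -410.23*I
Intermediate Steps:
b(D) = D**3
u(L) = sqrt(512 + L) (u(L) = sqrt(L + 8**3) = sqrt(L + 512) = sqrt(512 + L))
Q = -2 + sqrt(526) (Q = -2 + sqrt(512 + (3 + 4)*2) = -2 + sqrt(512 + 7*2) = -2 + sqrt(512 + 14) = -2 + sqrt(526) ≈ 20.935)
((2*sqrt(-1 - 5))*(-4))*Q = ((2*sqrt(-1 - 5))*(-4))*(-2 + sqrt(526)) = ((2*sqrt(-6))*(-4))*(-2 + sqrt(526)) = ((2*(I*sqrt(6)))*(-4))*(-2 + sqrt(526)) = ((2*I*sqrt(6))*(-4))*(-2 + sqrt(526)) = (-8*I*sqrt(6))*(-2 + sqrt(526)) = -8*I*sqrt(6)*(-2 + sqrt(526))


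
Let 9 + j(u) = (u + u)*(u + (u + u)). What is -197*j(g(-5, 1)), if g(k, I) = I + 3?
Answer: -17139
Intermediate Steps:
g(k, I) = 3 + I
j(u) = -9 + 6*u² (j(u) = -9 + (u + u)*(u + (u + u)) = -9 + (2*u)*(u + 2*u) = -9 + (2*u)*(3*u) = -9 + 6*u²)
-197*j(g(-5, 1)) = -197*(-9 + 6*(3 + 1)²) = -197*(-9 + 6*4²) = -197*(-9 + 6*16) = -197*(-9 + 96) = -197*87 = -17139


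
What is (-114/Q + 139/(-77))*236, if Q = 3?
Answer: -723340/77 ≈ -9394.0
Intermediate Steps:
(-114/Q + 139/(-77))*236 = (-114/3 + 139/(-77))*236 = (-114*1/3 + 139*(-1/77))*236 = (-38 - 139/77)*236 = -3065/77*236 = -723340/77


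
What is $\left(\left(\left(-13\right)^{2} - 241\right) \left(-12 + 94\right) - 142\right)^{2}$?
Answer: $36554116$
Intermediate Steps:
$\left(\left(\left(-13\right)^{2} - 241\right) \left(-12 + 94\right) - 142\right)^{2} = \left(\left(169 - 241\right) 82 - 142\right)^{2} = \left(\left(-72\right) 82 - 142\right)^{2} = \left(-5904 - 142\right)^{2} = \left(-6046\right)^{2} = 36554116$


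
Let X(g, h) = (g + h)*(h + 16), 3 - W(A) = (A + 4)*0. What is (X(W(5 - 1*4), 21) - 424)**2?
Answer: 215296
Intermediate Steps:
W(A) = 3 (W(A) = 3 - (A + 4)*0 = 3 - (4 + A)*0 = 3 - 1*0 = 3 + 0 = 3)
X(g, h) = (16 + h)*(g + h) (X(g, h) = (g + h)*(16 + h) = (16 + h)*(g + h))
(X(W(5 - 1*4), 21) - 424)**2 = ((21**2 + 16*3 + 16*21 + 3*21) - 424)**2 = ((441 + 48 + 336 + 63) - 424)**2 = (888 - 424)**2 = 464**2 = 215296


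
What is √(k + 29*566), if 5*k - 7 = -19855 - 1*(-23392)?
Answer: √428070/5 ≈ 130.85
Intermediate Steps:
k = 3544/5 (k = 7/5 + (-19855 - 1*(-23392))/5 = 7/5 + (-19855 + 23392)/5 = 7/5 + (⅕)*3537 = 7/5 + 3537/5 = 3544/5 ≈ 708.80)
√(k + 29*566) = √(3544/5 + 29*566) = √(3544/5 + 16414) = √(85614/5) = √428070/5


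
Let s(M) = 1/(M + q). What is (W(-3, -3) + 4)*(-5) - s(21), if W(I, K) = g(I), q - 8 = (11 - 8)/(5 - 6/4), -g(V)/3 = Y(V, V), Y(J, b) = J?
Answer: -13592/209 ≈ -65.033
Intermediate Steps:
g(V) = -3*V
q = 62/7 (q = 8 + (11 - 8)/(5 - 6/4) = 8 + 3/(5 - 6*¼) = 8 + 3/(5 - 3/2) = 8 + 3/(7/2) = 8 + 3*(2/7) = 8 + 6/7 = 62/7 ≈ 8.8571)
W(I, K) = -3*I
s(M) = 1/(62/7 + M) (s(M) = 1/(M + 62/7) = 1/(62/7 + M))
(W(-3, -3) + 4)*(-5) - s(21) = (-3*(-3) + 4)*(-5) - 7/(62 + 7*21) = (9 + 4)*(-5) - 7/(62 + 147) = 13*(-5) - 7/209 = -65 - 7/209 = -13592/209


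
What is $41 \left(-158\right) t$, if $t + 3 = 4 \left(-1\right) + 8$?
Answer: $-6478$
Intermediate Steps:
$t = 1$ ($t = -3 + \left(4 \left(-1\right) + 8\right) = -3 + \left(-4 + 8\right) = -3 + 4 = 1$)
$41 \left(-158\right) t = 41 \left(-158\right) 1 = \left(-6478\right) 1 = -6478$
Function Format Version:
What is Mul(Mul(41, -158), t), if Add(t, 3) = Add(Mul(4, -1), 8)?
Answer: -6478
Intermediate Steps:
t = 1 (t = Add(-3, Add(Mul(4, -1), 8)) = Add(-3, Add(-4, 8)) = Add(-3, 4) = 1)
Mul(Mul(41, -158), t) = Mul(Mul(41, -158), 1) = Mul(-6478, 1) = -6478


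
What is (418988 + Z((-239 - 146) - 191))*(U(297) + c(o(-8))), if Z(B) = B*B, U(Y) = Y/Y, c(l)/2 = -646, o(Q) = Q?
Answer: -969236324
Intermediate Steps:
c(l) = -1292 (c(l) = 2*(-646) = -1292)
U(Y) = 1
Z(B) = B²
(418988 + Z((-239 - 146) - 191))*(U(297) + c(o(-8))) = (418988 + ((-239 - 146) - 191)²)*(1 - 1292) = (418988 + (-385 - 191)²)*(-1291) = (418988 + (-576)²)*(-1291) = (418988 + 331776)*(-1291) = 750764*(-1291) = -969236324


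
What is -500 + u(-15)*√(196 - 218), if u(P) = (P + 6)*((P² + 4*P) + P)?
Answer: -500 - 1350*I*√22 ≈ -500.0 - 6332.1*I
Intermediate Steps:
u(P) = (6 + P)*(P² + 5*P)
-500 + u(-15)*√(196 - 218) = -500 + (-15*(30 + (-15)² + 11*(-15)))*√(196 - 218) = -500 + (-15*(30 + 225 - 165))*√(-22) = -500 + (-15*90)*(I*√22) = -500 - 1350*I*√22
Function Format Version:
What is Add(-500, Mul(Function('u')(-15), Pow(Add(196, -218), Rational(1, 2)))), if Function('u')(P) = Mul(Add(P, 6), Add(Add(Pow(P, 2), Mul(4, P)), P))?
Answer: Add(-500, Mul(-1350, I, Pow(22, Rational(1, 2)))) ≈ Add(-500.00, Mul(-6332.1, I))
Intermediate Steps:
Function('u')(P) = Mul(Add(6, P), Add(Pow(P, 2), Mul(5, P)))
Add(-500, Mul(Function('u')(-15), Pow(Add(196, -218), Rational(1, 2)))) = Add(-500, Mul(Mul(-15, Add(30, Pow(-15, 2), Mul(11, -15))), Pow(Add(196, -218), Rational(1, 2)))) = Add(-500, Mul(Mul(-15, Add(30, 225, -165)), Pow(-22, Rational(1, 2)))) = Add(-500, Mul(Mul(-15, 90), Mul(I, Pow(22, Rational(1, 2))))) = Add(-500, Mul(-1350, Mul(I, Pow(22, Rational(1, 2))))) = Add(-500, Mul(-1350, I, Pow(22, Rational(1, 2))))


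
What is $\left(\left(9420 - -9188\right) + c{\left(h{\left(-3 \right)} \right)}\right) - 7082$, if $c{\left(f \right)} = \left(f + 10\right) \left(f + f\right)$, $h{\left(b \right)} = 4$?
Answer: $11638$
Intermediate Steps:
$c{\left(f \right)} = 2 f \left(10 + f\right)$ ($c{\left(f \right)} = \left(10 + f\right) 2 f = 2 f \left(10 + f\right)$)
$\left(\left(9420 - -9188\right) + c{\left(h{\left(-3 \right)} \right)}\right) - 7082 = \left(\left(9420 - -9188\right) + 2 \cdot 4 \left(10 + 4\right)\right) - 7082 = \left(\left(9420 + 9188\right) + 2 \cdot 4 \cdot 14\right) - 7082 = \left(18608 + 112\right) - 7082 = 18720 - 7082 = 11638$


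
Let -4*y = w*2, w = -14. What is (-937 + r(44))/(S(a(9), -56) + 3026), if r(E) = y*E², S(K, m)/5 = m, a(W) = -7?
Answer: 12615/2746 ≈ 4.5940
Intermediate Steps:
S(K, m) = 5*m
y = 7 (y = -(-7)*2/2 = -¼*(-28) = 7)
r(E) = 7*E²
(-937 + r(44))/(S(a(9), -56) + 3026) = (-937 + 7*44²)/(5*(-56) + 3026) = (-937 + 7*1936)/(-280 + 3026) = (-937 + 13552)/2746 = 12615*(1/2746) = 12615/2746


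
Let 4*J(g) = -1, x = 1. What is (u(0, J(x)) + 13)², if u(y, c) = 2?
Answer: 225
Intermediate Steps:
J(g) = -¼ (J(g) = (¼)*(-1) = -¼)
(u(0, J(x)) + 13)² = (2 + 13)² = 15² = 225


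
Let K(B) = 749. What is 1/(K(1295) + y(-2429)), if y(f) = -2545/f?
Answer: 2429/1821866 ≈ 0.0013332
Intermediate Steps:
1/(K(1295) + y(-2429)) = 1/(749 - 2545/(-2429)) = 1/(749 - 2545*(-1/2429)) = 1/(749 + 2545/2429) = 1/(1821866/2429) = 2429/1821866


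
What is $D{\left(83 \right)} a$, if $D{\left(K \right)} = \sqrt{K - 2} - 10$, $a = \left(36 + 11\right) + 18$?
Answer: $-65$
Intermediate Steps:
$a = 65$ ($a = 47 + 18 = 65$)
$D{\left(K \right)} = -10 + \sqrt{-2 + K}$ ($D{\left(K \right)} = \sqrt{-2 + K} - 10 = -10 + \sqrt{-2 + K}$)
$D{\left(83 \right)} a = \left(-10 + \sqrt{-2 + 83}\right) 65 = \left(-10 + \sqrt{81}\right) 65 = \left(-10 + 9\right) 65 = \left(-1\right) 65 = -65$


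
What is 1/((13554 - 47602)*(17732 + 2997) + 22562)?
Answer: -1/705758430 ≈ -1.4169e-9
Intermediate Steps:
1/((13554 - 47602)*(17732 + 2997) + 22562) = 1/(-34048*20729 + 22562) = 1/(-705780992 + 22562) = 1/(-705758430) = -1/705758430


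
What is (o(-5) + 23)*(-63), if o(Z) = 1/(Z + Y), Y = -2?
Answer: -1440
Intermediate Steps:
o(Z) = 1/(-2 + Z) (o(Z) = 1/(Z - 2) = 1/(-2 + Z))
(o(-5) + 23)*(-63) = (1/(-2 - 5) + 23)*(-63) = (1/(-7) + 23)*(-63) = (-⅐ + 23)*(-63) = (160/7)*(-63) = -1440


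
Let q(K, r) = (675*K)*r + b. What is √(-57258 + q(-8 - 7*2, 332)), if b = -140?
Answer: I*√4987598 ≈ 2233.3*I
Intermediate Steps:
q(K, r) = -140 + 675*K*r (q(K, r) = (675*K)*r - 140 = 675*K*r - 140 = -140 + 675*K*r)
√(-57258 + q(-8 - 7*2, 332)) = √(-57258 + (-140 + 675*(-8 - 7*2)*332)) = √(-57258 + (-140 + 675*(-8 - 14)*332)) = √(-57258 + (-140 + 675*(-22)*332)) = √(-57258 + (-140 - 4930200)) = √(-57258 - 4930340) = √(-4987598) = I*√4987598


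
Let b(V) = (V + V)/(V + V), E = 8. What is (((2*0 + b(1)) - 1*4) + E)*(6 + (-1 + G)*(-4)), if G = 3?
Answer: -10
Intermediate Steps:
b(V) = 1 (b(V) = (2*V)/((2*V)) = (2*V)*(1/(2*V)) = 1)
(((2*0 + b(1)) - 1*4) + E)*(6 + (-1 + G)*(-4)) = (((2*0 + 1) - 1*4) + 8)*(6 + (-1 + 3)*(-4)) = (((0 + 1) - 4) + 8)*(6 + 2*(-4)) = ((1 - 4) + 8)*(6 - 8) = (-3 + 8)*(-2) = 5*(-2) = -10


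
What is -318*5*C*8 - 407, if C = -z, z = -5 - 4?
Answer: -114887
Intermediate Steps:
z = -9
C = 9 (C = -1*(-9) = 9)
-318*5*C*8 - 407 = -318*5*9*8 - 407 = -14310*8 - 407 = -318*360 - 407 = -114480 - 407 = -114887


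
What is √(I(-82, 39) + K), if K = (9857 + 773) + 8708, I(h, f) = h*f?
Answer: 2*√4035 ≈ 127.04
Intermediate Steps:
I(h, f) = f*h
K = 19338 (K = 10630 + 8708 = 19338)
√(I(-82, 39) + K) = √(39*(-82) + 19338) = √(-3198 + 19338) = √16140 = 2*√4035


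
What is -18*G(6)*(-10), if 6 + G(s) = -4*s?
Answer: -5400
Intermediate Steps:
G(s) = -6 - 4*s
-18*G(6)*(-10) = -18*(-6 - 4*6)*(-10) = -18*(-6 - 24)*(-10) = -18*(-30)*(-10) = 540*(-10) = -5400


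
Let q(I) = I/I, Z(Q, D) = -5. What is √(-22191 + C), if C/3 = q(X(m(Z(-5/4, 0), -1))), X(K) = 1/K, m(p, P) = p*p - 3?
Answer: 86*I*√3 ≈ 148.96*I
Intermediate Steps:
m(p, P) = -3 + p² (m(p, P) = p² - 3 = -3 + p²)
q(I) = 1
C = 3 (C = 3*1 = 3)
√(-22191 + C) = √(-22191 + 3) = √(-22188) = 86*I*√3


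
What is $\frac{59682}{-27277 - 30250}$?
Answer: $- \frac{59682}{57527} \approx -1.0375$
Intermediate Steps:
$\frac{59682}{-27277 - 30250} = \frac{59682}{-57527} = 59682 \left(- \frac{1}{57527}\right) = - \frac{59682}{57527}$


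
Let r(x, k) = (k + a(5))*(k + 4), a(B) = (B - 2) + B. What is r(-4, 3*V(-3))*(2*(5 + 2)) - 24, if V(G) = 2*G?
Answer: 1936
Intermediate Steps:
a(B) = -2 + 2*B (a(B) = (-2 + B) + B = -2 + 2*B)
r(x, k) = (4 + k)*(8 + k) (r(x, k) = (k + (-2 + 2*5))*(k + 4) = (k + (-2 + 10))*(4 + k) = (k + 8)*(4 + k) = (8 + k)*(4 + k) = (4 + k)*(8 + k))
r(-4, 3*V(-3))*(2*(5 + 2)) - 24 = (32 + (3*(2*(-3)))**2 + 12*(3*(2*(-3))))*(2*(5 + 2)) - 24 = (32 + (3*(-6))**2 + 12*(3*(-6)))*(2*7) - 24 = (32 + (-18)**2 + 12*(-18))*14 - 24 = (32 + 324 - 216)*14 - 24 = 140*14 - 24 = 1960 - 24 = 1936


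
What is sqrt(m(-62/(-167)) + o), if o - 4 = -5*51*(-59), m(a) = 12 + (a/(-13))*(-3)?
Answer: sqrt(70986526507)/2171 ≈ 122.72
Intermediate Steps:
m(a) = 12 + 3*a/13 (m(a) = 12 + (a*(-1/13))*(-3) = 12 - a/13*(-3) = 12 + 3*a/13)
o = 15049 (o = 4 - 5*51*(-59) = 4 - 255*(-59) = 4 + 15045 = 15049)
sqrt(m(-62/(-167)) + o) = sqrt((12 + 3*(-62/(-167))/13) + 15049) = sqrt((12 + 3*(-62*(-1/167))/13) + 15049) = sqrt((12 + (3/13)*(62/167)) + 15049) = sqrt((12 + 186/2171) + 15049) = sqrt(26238/2171 + 15049) = sqrt(32697617/2171) = sqrt(70986526507)/2171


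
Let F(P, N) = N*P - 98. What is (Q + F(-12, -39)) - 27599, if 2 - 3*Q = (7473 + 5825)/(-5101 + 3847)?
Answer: -51209846/1881 ≈ -27225.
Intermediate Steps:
F(P, N) = -98 + N*P
Q = 7903/1881 (Q = ⅔ - (7473 + 5825)/(3*(-5101 + 3847)) = ⅔ - 13298/(3*(-1254)) = ⅔ - 13298*(-1)/(3*1254) = ⅔ - ⅓*(-6649/627) = ⅔ + 6649/1881 = 7903/1881 ≈ 4.2015)
(Q + F(-12, -39)) - 27599 = (7903/1881 + (-98 - 39*(-12))) - 27599 = (7903/1881 + (-98 + 468)) - 27599 = (7903/1881 + 370) - 27599 = 703873/1881 - 27599 = -51209846/1881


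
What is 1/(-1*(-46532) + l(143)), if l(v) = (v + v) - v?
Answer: 1/46675 ≈ 2.1425e-5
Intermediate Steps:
l(v) = v (l(v) = 2*v - v = v)
1/(-1*(-46532) + l(143)) = 1/(-1*(-46532) + 143) = 1/(46532 + 143) = 1/46675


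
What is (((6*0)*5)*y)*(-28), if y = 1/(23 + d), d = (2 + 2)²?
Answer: 0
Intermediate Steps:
d = 16 (d = 4² = 16)
y = 1/39 (y = 1/(23 + 16) = 1/39 ≈ 0.025641)
(((6*0)*5)*y)*(-28) = (((6*0)*5)*(1/39))*(-28) = ((0*5)*(1/39))*(-28) = (0*(1/39))*(-28) = 0*(-28) = 0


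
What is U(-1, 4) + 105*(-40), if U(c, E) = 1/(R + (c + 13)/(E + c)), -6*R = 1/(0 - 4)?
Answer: -407376/97 ≈ -4199.8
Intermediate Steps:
R = 1/24 (R = -1/(6*(0 - 4)) = -1/6/(-4) = -1/6*(-1/4) = 1/24 ≈ 0.041667)
U(c, E) = 1/(1/24 + (13 + c)/(E + c)) (U(c, E) = 1/(1/24 + (c + 13)/(E + c)) = 1/(1/24 + (13 + c)/(E + c)))
U(-1, 4) + 105*(-40) = 24*(4 - 1)/(312 + 4 + 25*(-1)) + 105*(-40) = 24*3/(312 + 4 - 25) - 4200 = 24*3/291 - 4200 = 24*(1/291)*3 - 4200 = 24/97 - 4200 = -407376/97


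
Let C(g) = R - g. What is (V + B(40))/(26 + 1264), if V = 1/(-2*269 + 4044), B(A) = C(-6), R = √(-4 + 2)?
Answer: 21037/4522740 + I*√2/1290 ≈ 0.0046514 + 0.0010963*I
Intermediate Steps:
R = I*√2 (R = √(-2) = I*√2 ≈ 1.4142*I)
C(g) = -g + I*√2 (C(g) = I*√2 - g = -g + I*√2)
B(A) = 6 + I*√2 (B(A) = -1*(-6) + I*√2 = 6 + I*√2)
V = 1/3506 (V = 1/(-538 + 4044) = 1/3506 ≈ 0.00028523)
(V + B(40))/(26 + 1264) = (1/3506 + (6 + I*√2))/(26 + 1264) = (21037/3506 + I*√2)/1290 = (21037/3506 + I*√2)*(1/1290) = 21037/4522740 + I*√2/1290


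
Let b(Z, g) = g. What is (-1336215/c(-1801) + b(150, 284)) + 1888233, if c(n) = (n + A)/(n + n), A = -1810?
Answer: 2006388457/3611 ≈ 5.5563e+5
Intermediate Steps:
c(n) = (-1810 + n)/(2*n) (c(n) = (n - 1810)/(n + n) = (-1810 + n)/((2*n)) = (-1810 + n)*(1/(2*n)) = (-1810 + n)/(2*n))
(-1336215/c(-1801) + b(150, 284)) + 1888233 = (-1336215*(-3602/(-1810 - 1801)) + 284) + 1888233 = (-1336215/((1/2)*(-1/1801)*(-3611)) + 284) + 1888233 = (-1336215/3611/3602 + 284) + 1888233 = (-1336215*3602/3611 + 284) + 1888233 = (-4813046430/3611 + 284) + 1888233 = -4812020906/3611 + 1888233 = 2006388457/3611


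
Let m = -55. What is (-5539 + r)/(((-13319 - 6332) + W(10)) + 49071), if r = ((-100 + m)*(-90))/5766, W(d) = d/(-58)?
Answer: -4977386/26448425 ≈ -0.18819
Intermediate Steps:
W(d) = -d/58 (W(d) = d*(-1/58) = -d/58)
r = 75/31 (r = ((-100 - 55)*(-90))/5766 = -155*(-90)*(1/5766) = 13950*(1/5766) = 75/31 ≈ 2.4194)
(-5539 + r)/(((-13319 - 6332) + W(10)) + 49071) = (-5539 + 75/31)/(((-13319 - 6332) - 1/58*10) + 49071) = -171634/(31*((-19651 - 5/29) + 49071)) = -171634/(31*(-569884/29 + 49071)) = -171634/(31*853175/29) = -171634/31*29/853175 = -4977386/26448425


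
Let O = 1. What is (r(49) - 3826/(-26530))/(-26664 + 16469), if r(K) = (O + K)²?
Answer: -33164413/135236675 ≈ -0.24523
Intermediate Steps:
r(K) = (1 + K)²
(r(49) - 3826/(-26530))/(-26664 + 16469) = ((1 + 49)² - 3826/(-26530))/(-26664 + 16469) = (50² - 3826*(-1/26530))/(-10195) = (2500 + 1913/13265)*(-1/10195) = (33164413/13265)*(-1/10195) = -33164413/135236675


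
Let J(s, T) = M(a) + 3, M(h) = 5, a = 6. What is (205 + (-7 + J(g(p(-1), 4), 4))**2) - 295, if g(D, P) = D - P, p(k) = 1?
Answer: -89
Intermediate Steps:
J(s, T) = 8 (J(s, T) = 5 + 3 = 8)
(205 + (-7 + J(g(p(-1), 4), 4))**2) - 295 = (205 + (-7 + 8)**2) - 295 = (205 + 1**2) - 295 = (205 + 1) - 295 = 206 - 295 = -89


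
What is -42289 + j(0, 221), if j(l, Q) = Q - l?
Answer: -42068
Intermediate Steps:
-42289 + j(0, 221) = -42289 + (221 - 1*0) = -42289 + (221 + 0) = -42289 + 221 = -42068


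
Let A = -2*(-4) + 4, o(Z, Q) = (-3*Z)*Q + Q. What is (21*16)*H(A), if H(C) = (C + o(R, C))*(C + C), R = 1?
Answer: -96768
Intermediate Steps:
o(Z, Q) = Q - 3*Q*Z (o(Z, Q) = -3*Q*Z + Q = Q - 3*Q*Z)
A = 12 (A = 8 + 4 = 12)
H(C) = -2*C² (H(C) = (C + C*(1 - 3*1))*(C + C) = (C + C*(1 - 3))*(2*C) = (C + C*(-2))*(2*C) = (C - 2*C)*(2*C) = (-C)*(2*C) = -2*C²)
(21*16)*H(A) = (21*16)*(-2*12²) = 336*(-2*144) = 336*(-288) = -96768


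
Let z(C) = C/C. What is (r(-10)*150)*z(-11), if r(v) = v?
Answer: -1500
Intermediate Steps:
z(C) = 1
(r(-10)*150)*z(-11) = -10*150*1 = -1500*1 = -1500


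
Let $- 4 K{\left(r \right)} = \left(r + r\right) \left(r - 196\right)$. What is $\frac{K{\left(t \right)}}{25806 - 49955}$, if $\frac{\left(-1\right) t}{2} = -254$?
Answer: $\frac{79248}{24149} \approx 3.2816$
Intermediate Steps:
$t = 508$ ($t = \left(-2\right) \left(-254\right) = 508$)
$K{\left(r \right)} = - \frac{r \left(-196 + r\right)}{2}$ ($K{\left(r \right)} = - \frac{\left(r + r\right) \left(r - 196\right)}{4} = - \frac{2 r \left(-196 + r\right)}{4} = - \frac{r \left(-196 + r\right)}{2}$)
$\frac{K{\left(t \right)}}{25806 - 49955} = \frac{\frac{1}{2} \cdot 508 \left(196 - 508\right)}{25806 - 49955} = \frac{\frac{1}{2} \cdot 508 \left(-312\right)}{-24149} = \left(-79248\right) \left(- \frac{1}{24149}\right) = \frac{79248}{24149}$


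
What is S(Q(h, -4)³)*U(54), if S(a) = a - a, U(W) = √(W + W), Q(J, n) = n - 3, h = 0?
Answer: 0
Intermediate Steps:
Q(J, n) = -3 + n
U(W) = √2*√W (U(W) = √(2*W) = √2*√W)
S(a) = 0
S(Q(h, -4)³)*U(54) = 0*(√2*√54) = 0*(√2*(3*√6)) = 0*(6*√3) = 0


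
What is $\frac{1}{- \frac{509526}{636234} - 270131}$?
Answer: $- \frac{106039}{28644506030} \approx -3.7019 \cdot 10^{-6}$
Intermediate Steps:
$\frac{1}{- \frac{509526}{636234} - 270131} = \frac{1}{\left(-509526\right) \frac{1}{636234} - 270131} = \frac{1}{- \frac{84921}{106039} - 270131} = \frac{1}{- \frac{28644506030}{106039}} = - \frac{106039}{28644506030}$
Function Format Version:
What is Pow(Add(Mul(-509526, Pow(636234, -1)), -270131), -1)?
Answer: Rational(-106039, 28644506030) ≈ -3.7019e-6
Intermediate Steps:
Pow(Add(Mul(-509526, Pow(636234, -1)), -270131), -1) = Pow(Add(Mul(-509526, Rational(1, 636234)), -270131), -1) = Pow(Add(Rational(-84921, 106039), -270131), -1) = Pow(Rational(-28644506030, 106039), -1) = Rational(-106039, 28644506030)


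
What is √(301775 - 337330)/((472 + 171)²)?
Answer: I*√35555/413449 ≈ 0.00045607*I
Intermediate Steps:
√(301775 - 337330)/((472 + 171)²) = √(-35555)/(643²) = (I*√35555)/413449 = (I*√35555)*(1/413449) = I*√35555/413449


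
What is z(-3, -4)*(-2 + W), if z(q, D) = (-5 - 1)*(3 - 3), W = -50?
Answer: 0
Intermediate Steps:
z(q, D) = 0 (z(q, D) = -6*0 = 0)
z(-3, -4)*(-2 + W) = 0*(-2 - 50) = 0*(-52) = 0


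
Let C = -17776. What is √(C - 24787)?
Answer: I*√42563 ≈ 206.31*I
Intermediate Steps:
√(C - 24787) = √(-17776 - 24787) = √(-42563) = I*√42563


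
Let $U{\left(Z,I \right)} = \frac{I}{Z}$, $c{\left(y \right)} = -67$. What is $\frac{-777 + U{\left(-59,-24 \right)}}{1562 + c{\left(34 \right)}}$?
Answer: $- \frac{45819}{88205} \approx -0.51946$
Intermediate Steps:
$\frac{-777 + U{\left(-59,-24 \right)}}{1562 + c{\left(34 \right)}} = \frac{-777 - \frac{24}{-59}}{1562 - 67} = \frac{-777 - - \frac{24}{59}}{1495} = \left(-777 + \frac{24}{59}\right) \frac{1}{1495} = \left(- \frac{45819}{59}\right) \frac{1}{1495} = - \frac{45819}{88205}$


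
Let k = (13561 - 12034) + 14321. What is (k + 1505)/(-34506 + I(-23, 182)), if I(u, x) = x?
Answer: -17353/34324 ≈ -0.50556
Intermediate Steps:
k = 15848 (k = 1527 + 14321 = 15848)
(k + 1505)/(-34506 + I(-23, 182)) = (15848 + 1505)/(-34506 + 182) = 17353/(-34324) = 17353*(-1/34324) = -17353/34324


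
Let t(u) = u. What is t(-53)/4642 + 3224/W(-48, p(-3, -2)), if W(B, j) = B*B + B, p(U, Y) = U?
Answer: 463945/327261 ≈ 1.4177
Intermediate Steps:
W(B, j) = B + B**2 (W(B, j) = B**2 + B = B + B**2)
t(-53)/4642 + 3224/W(-48, p(-3, -2)) = -53/4642 + 3224/((-48*(1 - 48))) = -53*1/4642 + 3224/((-48*(-47))) = -53/4642 + 3224/2256 = -53/4642 + 3224*(1/2256) = -53/4642 + 403/282 = 463945/327261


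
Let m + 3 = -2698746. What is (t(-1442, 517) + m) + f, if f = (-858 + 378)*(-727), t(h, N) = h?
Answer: -2351231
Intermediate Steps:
m = -2698749 (m = -3 - 2698746 = -2698749)
f = 348960 (f = -480*(-727) = 348960)
(t(-1442, 517) + m) + f = (-1442 - 2698749) + 348960 = -2700191 + 348960 = -2351231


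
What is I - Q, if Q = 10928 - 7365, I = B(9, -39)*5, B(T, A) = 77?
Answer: -3178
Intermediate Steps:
I = 385 (I = 77*5 = 385)
Q = 3563
I - Q = 385 - 1*3563 = 385 - 3563 = -3178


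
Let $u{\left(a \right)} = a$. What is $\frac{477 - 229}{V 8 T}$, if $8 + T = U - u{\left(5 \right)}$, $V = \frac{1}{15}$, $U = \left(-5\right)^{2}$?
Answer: $\frac{155}{4} \approx 38.75$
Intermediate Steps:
$U = 25$
$V = \frac{1}{15} \approx 0.066667$
$T = 12$ ($T = -8 + \left(25 - 5\right) = -8 + 20 = 12$)
$\frac{477 - 229}{V 8 T} = \frac{477 - 229}{\frac{1}{15} \cdot 8 \cdot 12} = \frac{248}{\frac{8}{15} \cdot 12} = \frac{248}{\frac{32}{5}} = 248 \cdot \frac{5}{32} = \frac{155}{4}$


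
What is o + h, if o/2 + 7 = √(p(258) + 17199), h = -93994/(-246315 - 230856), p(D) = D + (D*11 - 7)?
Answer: -6586400/477171 + 16*√317 ≈ 271.07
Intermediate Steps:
p(D) = -7 + 12*D (p(D) = D + (11*D - 7) = D + (-7 + 11*D) = -7 + 12*D)
h = 93994/477171 (h = -93994/(-477171) = -93994*(-1/477171) = 93994/477171 ≈ 0.19698)
o = -14 + 16*√317 (o = -14 + 2*√((-7 + 12*258) + 17199) = -14 + 2*√((-7 + 3096) + 17199) = -14 + 2*√(3089 + 17199) = -14 + 2*√20288 = -14 + 2*(8*√317) = -14 + 16*√317 ≈ 270.87)
o + h = (-14 + 16*√317) + 93994/477171 = -6586400/477171 + 16*√317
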